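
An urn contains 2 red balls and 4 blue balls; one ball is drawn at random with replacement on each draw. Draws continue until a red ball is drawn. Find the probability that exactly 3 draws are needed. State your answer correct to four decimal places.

Geometric (trials to first success), p = 0.333333.
P(Y = 3) = (1−p)^2 · p = 0.44444 · 0.333333 = 0.148148

0.1481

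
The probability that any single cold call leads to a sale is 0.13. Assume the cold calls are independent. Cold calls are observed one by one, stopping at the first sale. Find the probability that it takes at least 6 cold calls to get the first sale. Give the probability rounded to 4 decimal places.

Y = number of cold calls to the first success; geometric, p = 0.13.
P(Y > 5) = P(first 5 all fail) = (1−p)^5 = 0.498421

0.4984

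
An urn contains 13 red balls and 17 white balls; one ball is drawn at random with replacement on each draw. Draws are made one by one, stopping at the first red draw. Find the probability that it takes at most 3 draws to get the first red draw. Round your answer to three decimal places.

0.818

Y = number of draws to the first success; geometric, p = 0.433333.
P(Y ≤ 3) = 1 − (1−p)^3 = 1 − 0.18196 = 0.81804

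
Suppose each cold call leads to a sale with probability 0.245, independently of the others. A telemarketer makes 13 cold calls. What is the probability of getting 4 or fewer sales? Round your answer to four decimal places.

X ~ Binomial(13, 0.245); P(X ≤ 4) = Σ C(13,k) p^k (1−p)^(13−k) over k:
  k=0: C(13,0)·0.245^0·0.755^13 = 0.025901
  k=1: C(13,1)·0.245^1·0.755^12 = 0.109263
  k=2: C(13,2)·0.245^2·0.755^11 = 0.212737
  k=3: C(13,3)·0.245^3·0.755^10 = 0.253124
  k=4: C(13,4)·0.245^4·0.755^9 = 0.205349
Total = 0.806374

0.8064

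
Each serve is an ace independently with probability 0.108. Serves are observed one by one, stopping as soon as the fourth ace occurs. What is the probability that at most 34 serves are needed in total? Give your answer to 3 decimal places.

Finishing within 34 serves ⇔ at least 4 successes in the first 34. With X ~ Binomial(34, 0.108), P(Y ≤ 34) = 1 − P(X ≤ 3).
  k=0: C(34,0)·0.108^0·0.892^34 = 0.02053
  k=1: C(34,1)·0.108^1·0.892^33 = 0.08452
  k=2: C(34,2)·0.108^2·0.892^32 = 0.16884
  k=3: C(34,3)·0.108^3·0.892^31 = 0.21806
1 − 0.49195 = 0.50805

0.508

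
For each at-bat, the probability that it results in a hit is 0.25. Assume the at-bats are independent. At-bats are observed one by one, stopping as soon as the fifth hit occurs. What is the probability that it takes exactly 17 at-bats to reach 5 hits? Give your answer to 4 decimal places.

Y = trial on which the fifth success occurs; negative binomial, r=5, p=0.25.
P(Y=17) = C(16,4) · p^5 · (1−p)^12
= 1820 · 0.00097656 · 0.031676 = 0.056300

0.0563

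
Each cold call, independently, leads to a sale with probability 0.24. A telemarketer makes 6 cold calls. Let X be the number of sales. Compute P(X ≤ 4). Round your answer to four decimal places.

0.9962

X ~ Binomial(6, 0.24); P(X ≤ 4) = Σ C(6,k) p^k (1−p)^(6−k) over k:
  k=0: C(6,0)·0.24^0·0.76^6 = 0.192700
  k=1: C(6,1)·0.24^1·0.76^5 = 0.365116
  k=2: C(6,2)·0.24^2·0.76^4 = 0.288249
  k=3: C(6,3)·0.24^3·0.76^3 = 0.121368
  k=4: C(6,4)·0.24^4·0.76^2 = 0.028745
Total = 0.996178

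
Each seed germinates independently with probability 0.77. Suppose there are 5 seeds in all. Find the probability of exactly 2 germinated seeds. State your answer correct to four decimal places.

0.0721

X ~ Binomial(n=5, p=0.77).
P(X=2) = C(5,2) · p^2 · (1−p)^3
= 10 · 0.5929 · 0.012167 = 0.072138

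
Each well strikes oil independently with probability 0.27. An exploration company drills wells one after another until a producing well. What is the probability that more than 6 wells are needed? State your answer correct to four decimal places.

0.1513

Y = number of wells to the first success; geometric, p = 0.27.
P(Y > 6) = P(first 6 all fail) = (1−p)^6 = 0.151334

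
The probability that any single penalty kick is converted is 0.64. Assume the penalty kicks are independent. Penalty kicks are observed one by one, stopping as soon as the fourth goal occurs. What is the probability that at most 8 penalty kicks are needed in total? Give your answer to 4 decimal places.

Finishing within 8 penalty kicks ⇔ at least 4 successes in the first 8. With X ~ Binomial(8, 0.64), P(Y ≤ 8) = 1 − P(X ≤ 3).
  k=0: C(8,0)·0.64^0·0.36^8 = 0.000282
  k=1: C(8,1)·0.64^1·0.36^7 = 0.004012
  k=2: C(8,2)·0.64^2·0.36^6 = 0.024965
  k=3: C(8,3)·0.64^3·0.36^5 = 0.088765
1 − 0.118024 = 0.881976

0.8820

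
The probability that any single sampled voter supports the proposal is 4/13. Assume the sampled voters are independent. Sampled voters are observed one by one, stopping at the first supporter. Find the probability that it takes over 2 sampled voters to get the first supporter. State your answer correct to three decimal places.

0.479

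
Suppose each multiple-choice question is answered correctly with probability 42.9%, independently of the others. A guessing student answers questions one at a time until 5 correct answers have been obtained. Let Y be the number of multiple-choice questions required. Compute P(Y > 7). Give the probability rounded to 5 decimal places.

Needing more than 7 multiple-choice questions ⇔ fewer than 5 successes in the first 7. With X ~ Binomial(7, 0.429), P(Y > 7) = P(X ≤ 4).
  k=0: C(7,0)·0.429^0·0.571^7 = 0.0197903
  k=1: C(7,1)·0.429^1·0.571^6 = 0.1040811
  k=2: C(7,2)·0.429^2·0.571^5 = 0.2345927
  k=3: C(7,3)·0.429^3·0.571^4 = 0.2937544
  k=4: C(7,4)·0.429^4·0.571^3 = 0.2207016
P(X ≤ 4) = 0.8729201

0.87292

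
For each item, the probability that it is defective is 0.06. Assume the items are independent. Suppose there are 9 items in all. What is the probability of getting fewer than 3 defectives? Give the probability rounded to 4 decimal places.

0.9862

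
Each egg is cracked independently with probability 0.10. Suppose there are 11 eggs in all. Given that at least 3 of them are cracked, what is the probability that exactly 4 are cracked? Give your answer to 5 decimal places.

X ~ Binomial(11, 0.10). Want P(X=4 | X≥3) = P(X=4) / P(X≥3).
P(X=4) = C(11,4)·0.10^4·0.90^7 = 0.0157838
P(X≥3) = 1 − 0.3138106 − 0.3835463 − 0.2130813 = 0.0895619
Ratio = 0.0157838 / 0.0895619 = 0.1762335

0.17623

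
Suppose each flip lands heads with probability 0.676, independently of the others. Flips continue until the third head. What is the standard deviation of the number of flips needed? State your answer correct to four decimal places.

1.4584

Y = total flips until the third success; negative binomial with r=3, p=0.676.
SD(Y) = √[r(1−p)/p²] = √(2.127026) = 1.458433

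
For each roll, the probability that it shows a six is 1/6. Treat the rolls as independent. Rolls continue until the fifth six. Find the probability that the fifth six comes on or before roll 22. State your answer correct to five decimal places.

0.29964

Finishing within 22 rolls ⇔ at least 5 successes in the first 22. With X ~ Binomial(22, 0.166667), P(Y ≤ 22) = 1 − P(X ≤ 4).
  k=0: C(22,0)·0.166667^0·0.833333^22 = 0.0181139
  k=1: C(22,1)·0.166667^1·0.833333^21 = 0.0797013
  k=2: C(22,2)·0.166667^2·0.833333^20 = 0.1673727
  k=3: C(22,3)·0.166667^3·0.833333^19 = 0.2231636
  k=4: C(22,4)·0.166667^4·0.833333^18 = 0.2120054
1 − 0.7003568 = 0.2996432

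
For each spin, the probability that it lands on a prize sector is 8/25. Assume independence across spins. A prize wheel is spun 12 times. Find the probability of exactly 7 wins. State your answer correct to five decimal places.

0.03957

X ~ Binomial(n=12, p=0.32).
P(X=7) = C(12,7) · p^7 · (1−p)^5
= 792 · 0.0003436 · 0.14539 = 0.0395658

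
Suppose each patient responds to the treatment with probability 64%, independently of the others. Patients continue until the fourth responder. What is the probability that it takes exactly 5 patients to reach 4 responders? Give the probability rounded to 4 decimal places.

Y = trial on which the fourth success occurs; negative binomial, r=4, p=0.64.
P(Y=5) = C(4,3) · p^4 · (1−p)^1
= 4 · 0.16777 · 0.36 = 0.241592

0.2416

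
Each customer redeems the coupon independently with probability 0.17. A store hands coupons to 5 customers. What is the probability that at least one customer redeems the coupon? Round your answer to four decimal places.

P(at least one) = 1 − P(none) = 1 − (1 − 0.17)^5
= 1 − 0.393904 = 0.606096

0.6061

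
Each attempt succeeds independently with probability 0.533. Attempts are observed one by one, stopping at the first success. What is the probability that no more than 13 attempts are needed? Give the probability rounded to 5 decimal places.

Y = number of attempts to the first success; geometric, p = 0.533.
P(Y ≤ 13) = 1 − (1−p)^13 = 1 − 0.0000502 = 0.9999498

0.99995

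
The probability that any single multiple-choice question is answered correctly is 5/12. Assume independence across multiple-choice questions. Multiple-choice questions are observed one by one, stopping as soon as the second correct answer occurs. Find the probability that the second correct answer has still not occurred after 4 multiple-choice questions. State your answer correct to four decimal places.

0.4466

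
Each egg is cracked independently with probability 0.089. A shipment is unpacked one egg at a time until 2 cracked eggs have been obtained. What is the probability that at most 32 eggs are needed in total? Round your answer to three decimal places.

Finishing within 32 eggs ⇔ at least 2 successes in the first 32. With X ~ Binomial(32, 0.089), P(Y ≤ 32) = 1 − P(X ≤ 1).
  k=0: C(32,0)·0.089^0·0.911^32 = 0.05065
  k=1: C(32,1)·0.089^1·0.911^31 = 0.15835
1 − 0.20900 = 0.79100

0.791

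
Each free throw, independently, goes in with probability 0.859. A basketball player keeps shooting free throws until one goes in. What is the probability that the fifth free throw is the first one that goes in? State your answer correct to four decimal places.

0.0003

Geometric (trials to first success), p = 0.859.
P(Y = 5) = (1−p)^4 · p = 0.00039525 · 0.859 = 0.000340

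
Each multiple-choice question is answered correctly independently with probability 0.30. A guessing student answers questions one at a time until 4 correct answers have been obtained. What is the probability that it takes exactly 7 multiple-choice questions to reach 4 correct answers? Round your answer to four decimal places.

0.0556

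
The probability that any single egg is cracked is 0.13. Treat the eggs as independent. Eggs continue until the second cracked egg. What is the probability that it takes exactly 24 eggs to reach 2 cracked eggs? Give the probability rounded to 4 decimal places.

0.0182

Y = trial on which the second success occurs; negative binomial, r=2, p=0.13.
P(Y=24) = C(23,1) · p^2 · (1−p)^22
= 23 · 0.0169 · 0.046711 = 0.018157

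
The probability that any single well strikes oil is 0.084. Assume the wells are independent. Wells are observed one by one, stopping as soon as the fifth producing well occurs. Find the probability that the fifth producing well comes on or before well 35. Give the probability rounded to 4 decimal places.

Finishing within 35 wells ⇔ at least 5 successes in the first 35. With X ~ Binomial(35, 0.084), P(Y ≤ 35) = 1 − P(X ≤ 4).
  k=0: C(35,0)·0.084^0·0.916^35 = 0.046381
  k=1: C(35,1)·0.084^1·0.916^34 = 0.148865
  k=2: C(35,2)·0.084^2·0.916^33 = 0.232074
  k=3: C(35,3)·0.084^3·0.916^32 = 0.234101
  k=4: C(35,4)·0.084^4·0.916^31 = 0.171742
1 − 0.833163 = 0.166837

0.1668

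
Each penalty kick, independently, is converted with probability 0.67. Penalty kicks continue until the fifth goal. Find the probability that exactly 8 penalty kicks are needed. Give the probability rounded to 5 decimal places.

Y = trial on which the fifth success occurs; negative binomial, r=5, p=0.67.
P(Y=8) = C(7,4) · p^5 · (1−p)^3
= 35 · 0.13501 · 0.035937 = 0.1698181

0.16982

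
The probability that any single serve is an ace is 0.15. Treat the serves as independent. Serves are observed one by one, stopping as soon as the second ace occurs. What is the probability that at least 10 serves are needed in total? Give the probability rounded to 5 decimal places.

0.59948

Needing more than 9 serves ⇔ fewer than 2 successes in the first 9. With X ~ Binomial(9, 0.15), P(Y > 9) = P(X ≤ 1).
  k=0: C(9,0)·0.15^0·0.85^9 = 0.2316169
  k=1: C(9,1)·0.15^1·0.85^8 = 0.3678622
P(X ≤ 1) = 0.5994792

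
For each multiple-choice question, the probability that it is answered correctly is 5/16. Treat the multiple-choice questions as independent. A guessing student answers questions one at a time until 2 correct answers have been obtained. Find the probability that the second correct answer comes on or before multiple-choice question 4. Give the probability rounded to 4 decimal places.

Finishing within 4 multiple-choice questions ⇔ at least 2 successes in the first 4. With X ~ Binomial(4, 0.3125), P(Y ≤ 4) = 1 − P(X ≤ 1).
  k=0: C(4,0)·0.3125^0·0.6875^4 = 0.223404
  k=1: C(4,1)·0.3125^1·0.6875^3 = 0.406189
1 − 0.629593 = 0.370407

0.3704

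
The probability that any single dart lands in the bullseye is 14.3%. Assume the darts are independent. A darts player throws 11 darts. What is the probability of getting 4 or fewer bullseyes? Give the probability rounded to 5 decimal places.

0.98699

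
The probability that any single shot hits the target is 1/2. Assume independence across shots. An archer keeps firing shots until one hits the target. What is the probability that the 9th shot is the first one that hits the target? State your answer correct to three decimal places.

0.002

Geometric (trials to first success), p = 0.50.
P(Y = 9) = (1−p)^8 · p = 0.0039062 · 0.50 = 0.00195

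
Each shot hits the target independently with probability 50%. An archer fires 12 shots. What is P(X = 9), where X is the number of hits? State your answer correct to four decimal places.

X ~ Binomial(n=12, p=0.50).
P(X=9) = C(12,9) · p^9 · (1−p)^3
= 220 · 0.0019531 · 0.125 = 0.053711

0.0537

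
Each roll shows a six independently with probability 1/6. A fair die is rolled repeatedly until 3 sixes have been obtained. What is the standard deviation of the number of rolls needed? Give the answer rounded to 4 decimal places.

Y = total rolls until the third success; negative binomial with r=3, p=0.166667.
SD(Y) = √[r(1−p)/p²] = √(90.000000) = 9.486833

9.4868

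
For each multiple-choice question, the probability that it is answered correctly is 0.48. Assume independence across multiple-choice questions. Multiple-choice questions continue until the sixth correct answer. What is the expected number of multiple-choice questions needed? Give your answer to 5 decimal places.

12.50000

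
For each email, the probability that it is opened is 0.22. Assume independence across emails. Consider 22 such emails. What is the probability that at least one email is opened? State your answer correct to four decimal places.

P(at least one) = 1 − P(none) = 1 − (1 − 0.22)^22
= 1 − 0.004227 = 0.995773

0.9958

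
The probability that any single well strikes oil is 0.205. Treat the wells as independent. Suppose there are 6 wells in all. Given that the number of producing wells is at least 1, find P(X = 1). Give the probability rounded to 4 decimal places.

X ~ Binomial(6, 0.205). Want P(X=1 | X≥1) = P(X=1) / P(X≥1).
P(X=1) = C(6,1)·0.205^1·0.795^5 = 0.390608
P(X≥1) = 1 − 0.252466 = 0.747534
Ratio = 0.390608 / 0.747534 = 0.522528

0.5225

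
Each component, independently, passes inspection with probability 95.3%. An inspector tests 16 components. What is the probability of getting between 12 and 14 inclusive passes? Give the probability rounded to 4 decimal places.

X ~ Binomial(16, 0.953); P(12 ≤ X ≤ 14) = Σ C(16,k) p^k (1−p)^(16−k) over k:
  k=12: C(16,12)·0.953^12·0.047^4 = 0.004984
  k=13: C(16,13)·0.953^13·0.047^3 = 0.031095
  k=14: C(16,14)·0.953^14·0.047^2 = 0.135107
Total = 0.171186

0.1712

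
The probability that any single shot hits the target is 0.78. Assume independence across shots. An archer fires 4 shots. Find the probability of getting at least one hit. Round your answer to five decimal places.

0.99766

P(at least one) = 1 − P(none) = 1 − (1 − 0.78)^4
= 1 − 0.0023426 = 0.9976574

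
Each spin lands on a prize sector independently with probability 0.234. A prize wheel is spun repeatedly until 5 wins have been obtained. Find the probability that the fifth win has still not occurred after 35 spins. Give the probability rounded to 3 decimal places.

0.063

Needing more than 35 spins ⇔ fewer than 5 successes in the first 35. With X ~ Binomial(35, 0.234), P(Y > 35) = P(X ≤ 4).
  k=0: C(35,0)·0.234^0·0.766^35 = 0.00009
  k=1: C(35,1)·0.234^1·0.766^34 = 0.00095
  k=2: C(35,2)·0.234^2·0.766^33 = 0.00493
  k=3: C(35,3)·0.234^3·0.766^32 = 0.01655
  k=4: C(35,4)·0.234^4·0.766^31 = 0.04045
P(X ≤ 4) = 0.06297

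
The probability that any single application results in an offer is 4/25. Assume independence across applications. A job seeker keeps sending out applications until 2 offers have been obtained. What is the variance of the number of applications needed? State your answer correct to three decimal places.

Y = total applications until the second success; negative binomial with r=2, p=0.16.
Var(Y) = r(1−p)/p² = 2·0.84 / 0.16² = 65.62500

65.625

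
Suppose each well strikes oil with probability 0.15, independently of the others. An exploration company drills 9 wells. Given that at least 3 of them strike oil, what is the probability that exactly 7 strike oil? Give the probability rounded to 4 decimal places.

0.0003

X ~ Binomial(9, 0.15). Want P(X=7 | X≥3) = P(X=7) / P(X≥3).
P(X=7) = C(9,7)·0.15^7·0.85^2 = 0.000044
P(X≥3) = 1 − 0.231617 − 0.367862 − 0.259667 = 0.140853
Ratio = 0.000044 / 0.140853 = 0.000316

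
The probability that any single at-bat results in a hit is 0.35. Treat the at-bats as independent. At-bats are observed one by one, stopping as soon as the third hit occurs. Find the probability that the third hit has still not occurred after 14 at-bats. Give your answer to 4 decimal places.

Needing more than 14 at-bats ⇔ fewer than 3 successes in the first 14. With X ~ Binomial(14, 0.35), P(Y > 14) = P(X ≤ 2).
  k=0: C(14,0)·0.35^0·0.65^14 = 0.002403
  k=1: C(14,1)·0.35^1·0.65^13 = 0.018116
  k=2: C(14,2)·0.35^2·0.65^12 = 0.063407
P(X ≤ 2) = 0.083927

0.0839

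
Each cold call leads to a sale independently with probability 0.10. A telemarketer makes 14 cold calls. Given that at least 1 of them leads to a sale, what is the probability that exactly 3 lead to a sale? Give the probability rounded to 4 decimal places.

X ~ Binomial(14, 0.10). Want P(X=3 | X≥1) = P(X=3) / P(X≥1).
P(X=3) = C(14,3)·0.10^3·0.90^11 = 0.114227
P(X≥1) = 1 − 0.228768 = 0.771232
Ratio = 0.114227 / 0.771232 = 0.148110

0.1481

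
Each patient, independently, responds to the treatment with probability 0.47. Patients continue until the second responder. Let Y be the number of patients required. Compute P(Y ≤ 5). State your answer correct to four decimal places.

0.7728

Finishing within 5 patients ⇔ at least 2 successes in the first 5. With X ~ Binomial(5, 0.47), P(Y ≤ 5) = 1 − P(X ≤ 1).
  k=0: C(5,0)·0.47^0·0.53^5 = 0.041820
  k=1: C(5,1)·0.47^1·0.53^4 = 0.185426
1 − 0.227246 = 0.772754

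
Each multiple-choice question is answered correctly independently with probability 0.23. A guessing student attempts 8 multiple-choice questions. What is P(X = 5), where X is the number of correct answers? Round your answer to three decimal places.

X ~ Binomial(n=8, p=0.23).
P(X=5) = C(8,5) · p^5 · (1−p)^3
= 56 · 0.00064363 · 0.45653 = 0.01646

0.016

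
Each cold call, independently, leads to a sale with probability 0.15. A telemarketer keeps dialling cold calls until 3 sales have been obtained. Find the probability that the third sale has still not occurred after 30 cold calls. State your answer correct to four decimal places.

0.1514

Needing more than 30 cold calls ⇔ fewer than 3 successes in the first 30. With X ~ Binomial(30, 0.15), P(Y > 30) = P(X ≤ 2).
  k=0: C(30,0)·0.15^0·0.85^30 = 0.007631
  k=1: C(30,1)·0.15^1·0.85^29 = 0.040398
  k=2: C(30,2)·0.15^2·0.85^28 = 0.103372
P(X ≤ 2) = 0.151401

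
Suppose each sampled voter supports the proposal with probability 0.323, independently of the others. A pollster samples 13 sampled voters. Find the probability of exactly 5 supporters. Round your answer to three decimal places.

X ~ Binomial(n=13, p=0.323).
P(X=5) = C(13,5) · p^5 · (1−p)^8
= 1287 · 0.0035157 · 0.044128 = 0.19966

0.200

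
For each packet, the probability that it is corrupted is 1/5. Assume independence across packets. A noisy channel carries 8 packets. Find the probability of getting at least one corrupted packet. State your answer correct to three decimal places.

0.832

P(at least one) = 1 − P(none) = 1 − (1 − 0.20)^8
= 1 − 0.16777 = 0.83223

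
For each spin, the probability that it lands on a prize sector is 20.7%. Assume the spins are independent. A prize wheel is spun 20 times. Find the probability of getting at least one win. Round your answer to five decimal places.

P(at least one) = 1 − P(none) = 1 − (1 − 0.207)^20
= 1 − 0.0096708 = 0.9903292

0.99033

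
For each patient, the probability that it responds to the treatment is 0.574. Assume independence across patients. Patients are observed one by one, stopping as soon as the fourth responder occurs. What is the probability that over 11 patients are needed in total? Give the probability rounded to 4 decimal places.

Needing more than 11 patients ⇔ fewer than 4 successes in the first 11. With X ~ Binomial(11, 0.574), P(Y > 11) = P(X ≤ 3).
  k=0: C(11,0)·0.574^0·0.426^11 = 0.000084
  k=1: C(11,1)·0.574^1·0.426^10 = 0.001243
  k=2: C(11,2)·0.574^2·0.426^9 = 0.008373
  k=3: C(11,3)·0.574^3·0.426^8 = 0.033845
P(X ≤ 3) = 0.043545

0.0435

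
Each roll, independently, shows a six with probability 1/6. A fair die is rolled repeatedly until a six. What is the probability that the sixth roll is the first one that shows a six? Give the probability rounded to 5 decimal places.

Geometric (trials to first success), p = 0.166667.
P(Y = 6) = (1−p)^5 · p = 0.40188 · 0.166667 = 0.0669796

0.06698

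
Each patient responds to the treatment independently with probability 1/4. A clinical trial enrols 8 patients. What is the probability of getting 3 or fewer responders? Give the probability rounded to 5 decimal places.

X ~ Binomial(8, 0.25); P(X ≤ 3) = Σ C(8,k) p^k (1−p)^(8−k) over k:
  k=0: C(8,0)·0.25^0·0.75^8 = 0.1001129
  k=1: C(8,1)·0.25^1·0.75^7 = 0.2669678
  k=2: C(8,2)·0.25^2·0.75^6 = 0.3114624
  k=3: C(8,3)·0.25^3·0.75^5 = 0.2076416
Total = 0.8861847

0.88618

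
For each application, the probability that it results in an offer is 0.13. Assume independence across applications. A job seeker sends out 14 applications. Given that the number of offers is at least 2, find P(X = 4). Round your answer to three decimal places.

0.127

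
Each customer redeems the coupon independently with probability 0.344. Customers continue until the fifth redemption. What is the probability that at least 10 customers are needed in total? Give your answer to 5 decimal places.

Needing more than 9 customers ⇔ fewer than 5 successes in the first 9. With X ~ Binomial(9, 0.344), P(Y > 9) = P(X ≤ 4).
  k=0: C(9,0)·0.344^0·0.656^9 = 0.0224975
  k=1: C(9,1)·0.344^1·0.656^8 = 0.1061773
  k=2: C(9,2)·0.344^2·0.656^7 = 0.2227134
  k=3: C(9,3)·0.344^3·0.656^6 = 0.2725070
  k=4: C(9,4)·0.344^4·0.656^5 = 0.2143500
P(X ≤ 4) = 0.8382452

0.83825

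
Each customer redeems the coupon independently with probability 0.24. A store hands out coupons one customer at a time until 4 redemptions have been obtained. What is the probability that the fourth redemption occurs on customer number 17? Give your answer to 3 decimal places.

0.052

Y = trial on which the fourth success occurs; negative binomial, r=4, p=0.24.
P(Y=17) = C(16,3) · p^4 · (1−p)^13
= 560 · 0.0033178 · 0.028221 = 0.05243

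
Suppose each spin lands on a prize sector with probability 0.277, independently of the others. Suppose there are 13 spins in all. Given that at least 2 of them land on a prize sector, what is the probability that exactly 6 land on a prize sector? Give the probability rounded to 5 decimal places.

X ~ Binomial(13, 0.277). Want P(X=6 | X≥2) = P(X=6) / P(X≥2).
P(X=6) = C(13,6)·0.277^6·0.723^7 = 0.0800505
P(X≥2) = 1 − 0.0147502 − 0.0734654 = 0.9117844
Ratio = 0.0800505 / 0.9117844 = 0.0877954

0.08780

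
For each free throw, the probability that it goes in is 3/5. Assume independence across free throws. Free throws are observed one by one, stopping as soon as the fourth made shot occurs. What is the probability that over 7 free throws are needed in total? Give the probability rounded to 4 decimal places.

0.2898

Needing more than 7 free throws ⇔ fewer than 4 successes in the first 7. With X ~ Binomial(7, 0.60), P(Y > 7) = P(X ≤ 3).
  k=0: C(7,0)·0.60^0·0.40^7 = 0.001638
  k=1: C(7,1)·0.60^1·0.40^6 = 0.017203
  k=2: C(7,2)·0.60^2·0.40^5 = 0.077414
  k=3: C(7,3)·0.60^3·0.40^4 = 0.193536
P(X ≤ 3) = 0.289792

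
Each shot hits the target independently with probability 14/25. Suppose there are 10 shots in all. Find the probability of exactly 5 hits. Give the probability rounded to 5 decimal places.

X ~ Binomial(n=10, p=0.56).
P(X=5) = C(10,5) · p^5 · (1−p)^5
= 252 · 0.055073 · 0.016492 = 0.2288780

0.22888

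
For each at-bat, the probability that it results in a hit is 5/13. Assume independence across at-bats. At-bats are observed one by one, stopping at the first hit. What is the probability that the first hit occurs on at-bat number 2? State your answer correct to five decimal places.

0.23669

Geometric (trials to first success), p = 0.384615.
P(Y = 2) = (1−p)^1 · p = 0.61538 · 0.384615 = 0.2366864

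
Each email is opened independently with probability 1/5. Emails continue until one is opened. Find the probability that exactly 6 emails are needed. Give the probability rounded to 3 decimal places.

Geometric (trials to first success), p = 0.20.
P(Y = 6) = (1−p)^5 · p = 0.32768 · 0.20 = 0.06554

0.066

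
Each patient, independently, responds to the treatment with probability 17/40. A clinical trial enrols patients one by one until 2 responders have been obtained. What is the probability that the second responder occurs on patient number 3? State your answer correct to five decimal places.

Y = trial on which the second success occurs; negative binomial, r=2, p=0.425.
P(Y=3) = C(2,1) · p^2 · (1−p)^1
= 2 · 0.18063 · 0.575 = 0.2077188

0.20772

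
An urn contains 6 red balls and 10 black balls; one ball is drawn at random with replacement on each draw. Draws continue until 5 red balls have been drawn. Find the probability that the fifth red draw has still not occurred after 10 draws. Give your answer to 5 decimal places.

0.69427

Needing more than 10 draws ⇔ fewer than 5 successes in the first 10. With X ~ Binomial(10, 0.375), P(Y > 10) = P(X ≤ 4).
  k=0: C(10,0)·0.375^0·0.625^10 = 0.0090949
  k=1: C(10,1)·0.375^1·0.625^9 = 0.0545697
  k=2: C(10,2)·0.375^2·0.625^8 = 0.1473381
  k=3: C(10,3)·0.375^3·0.625^7 = 0.2357410
  k=4: C(10,4)·0.375^4·0.625^6 = 0.2475281
P(X ≤ 4) = 0.6942719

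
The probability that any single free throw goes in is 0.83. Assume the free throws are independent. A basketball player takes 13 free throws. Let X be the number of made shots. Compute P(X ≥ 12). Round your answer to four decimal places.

0.3249

X ~ Binomial(13, 0.83); P(X ≥ 12) = Σ C(13,k) p^k (1−p)^(13−k) over k:
  k=12: C(13,12)·0.83^12·0.17^1 = 0.236227
  k=13: C(13,13)·0.83^13·0.17^0 = 0.088719
Total = 0.324946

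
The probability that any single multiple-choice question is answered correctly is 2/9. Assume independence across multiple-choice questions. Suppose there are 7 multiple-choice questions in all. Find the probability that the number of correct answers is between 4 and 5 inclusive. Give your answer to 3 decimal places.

X ~ Binomial(7, 0.222222); P(4 ≤ X ≤ 5) = Σ C(7,k) p^k (1−p)^(7−k) over k:
  k=4: C(7,4)·0.222222^4·0.777778^3 = 0.04016
  k=5: C(7,5)·0.222222^5·0.777778^2 = 0.00688
Total = 0.04704

0.047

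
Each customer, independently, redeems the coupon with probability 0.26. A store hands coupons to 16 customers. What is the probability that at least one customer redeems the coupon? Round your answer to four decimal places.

0.9919

P(at least one) = 1 − P(none) = 1 − (1 − 0.26)^16
= 1 − 0.008086 = 0.991914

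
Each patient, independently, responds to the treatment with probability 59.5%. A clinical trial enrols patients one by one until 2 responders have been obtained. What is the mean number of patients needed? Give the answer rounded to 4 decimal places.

3.3613

Y = total patients until the second success; negative binomial with r=2, p=0.595.
E[Y] = r / p = 2 / 0.595 = 3.361345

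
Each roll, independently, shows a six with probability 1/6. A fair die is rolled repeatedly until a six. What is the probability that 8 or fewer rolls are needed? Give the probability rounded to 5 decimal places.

0.76743

Y = number of rolls to the first success; geometric, p = 0.166667.
P(Y ≤ 8) = 1 − (1−p)^8 = 1 − 0.2325680 = 0.7674320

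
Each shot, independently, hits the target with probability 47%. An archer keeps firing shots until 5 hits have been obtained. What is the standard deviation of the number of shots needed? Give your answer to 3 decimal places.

Y = total shots until the fifth success; negative binomial with r=5, p=0.47.
SD(Y) = √[r(1−p)/p²] = √(11.99638) = 3.46358

3.464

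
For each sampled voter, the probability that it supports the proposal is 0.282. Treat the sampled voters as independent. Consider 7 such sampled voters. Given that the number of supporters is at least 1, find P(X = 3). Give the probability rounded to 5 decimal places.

0.23136

X ~ Binomial(7, 0.282). Want P(X=3 | X≥1) = P(X=3) / P(X≥1).
P(X=3) = C(7,3)·0.282^3·0.718^4 = 0.2085994
P(X≥1) = 1 − 0.0983719 = 0.9016281
Ratio = 0.2085994 / 0.9016281 = 0.2313586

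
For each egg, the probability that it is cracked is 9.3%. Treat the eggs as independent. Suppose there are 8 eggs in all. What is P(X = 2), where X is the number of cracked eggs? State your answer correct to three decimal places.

0.135

X ~ Binomial(n=8, p=0.093).
P(X=2) = C(8,2) · p^2 · (1−p)^6
= 28 · 0.008649 · 0.55673 = 0.13482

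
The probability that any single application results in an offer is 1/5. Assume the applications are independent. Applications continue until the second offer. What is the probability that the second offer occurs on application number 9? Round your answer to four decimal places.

Y = trial on which the second success occurs; negative binomial, r=2, p=0.20.
P(Y=9) = C(8,1) · p^2 · (1−p)^7
= 8 · 0.04 · 0.20972 = 0.067109

0.0671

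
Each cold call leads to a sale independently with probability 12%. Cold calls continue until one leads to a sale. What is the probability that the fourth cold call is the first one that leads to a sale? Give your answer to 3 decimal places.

Geometric (trials to first success), p = 0.12.
P(Y = 4) = (1−p)^3 · p = 0.68147 · 0.12 = 0.08178

0.082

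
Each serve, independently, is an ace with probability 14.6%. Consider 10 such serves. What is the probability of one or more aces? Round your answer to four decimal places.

0.7937

P(at least one) = 1 − P(none) = 1 − (1 − 0.146)^10
= 1 − 0.206338 = 0.793662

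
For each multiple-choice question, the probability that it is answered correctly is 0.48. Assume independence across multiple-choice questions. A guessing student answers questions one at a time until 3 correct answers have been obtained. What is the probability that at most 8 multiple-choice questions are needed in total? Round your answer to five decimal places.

Finishing within 8 multiple-choice questions ⇔ at least 3 successes in the first 8. With X ~ Binomial(8, 0.48), P(Y ≤ 8) = 1 − P(X ≤ 2).
  k=0: C(8,0)·0.48^0·0.52^8 = 0.0053460
  k=1: C(8,1)·0.48^1·0.52^7 = 0.0394780
  k=2: C(8,2)·0.48^2·0.52^6 = 0.1275442
1 − 0.1723681 = 0.8276319

0.82763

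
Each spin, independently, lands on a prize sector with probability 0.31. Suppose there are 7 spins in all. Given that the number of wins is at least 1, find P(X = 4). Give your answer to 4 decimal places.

0.1147

X ~ Binomial(7, 0.31). Want P(X=4 | X≥1) = P(X=4) / P(X≥1).
P(X=4) = C(7,4)·0.31^4·0.69^3 = 0.106185
P(X≥1) = 1 − 0.074464 = 0.925536
Ratio = 0.106185 / 0.925536 = 0.114728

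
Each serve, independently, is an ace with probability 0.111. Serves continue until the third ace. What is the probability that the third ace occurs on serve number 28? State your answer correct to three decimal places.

Y = trial on which the third success occurs; negative binomial, r=3, p=0.111.
P(Y=28) = C(27,2) · p^3 · (1−p)^25
= 351 · 0.0013676 · 0.052789 = 0.02534

0.025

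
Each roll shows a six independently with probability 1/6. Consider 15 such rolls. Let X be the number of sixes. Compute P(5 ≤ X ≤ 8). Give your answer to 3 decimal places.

0.090

X ~ Binomial(15, 0.166667); P(5 ≤ X ≤ 8) = Σ C(15,k) p^k (1−p)^(15−k) over k:
  k=5: C(15,5)·0.166667^5·0.833333^10 = 0.06237
  k=6: C(15,6)·0.166667^6·0.833333^9 = 0.02079
  k=7: C(15,7)·0.166667^7·0.833333^8 = 0.00535
  k=8: C(15,8)·0.166667^8·0.833333^7 = 0.00107
Total = 0.08958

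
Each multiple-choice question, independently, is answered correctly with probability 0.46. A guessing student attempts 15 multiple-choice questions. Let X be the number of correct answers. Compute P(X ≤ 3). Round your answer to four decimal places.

X ~ Binomial(15, 0.46); P(X ≤ 3) = Σ C(15,k) p^k (1−p)^(15−k) over k:
  k=0: C(15,0)·0.46^0·0.54^15 = 0.000097
  k=1: C(15,1)·0.46^1·0.54^14 = 0.001237
  k=2: C(15,2)·0.46^2·0.54^13 = 0.007376
  k=3: C(15,3)·0.46^3·0.54^12 = 0.027228
Total = 0.035937

0.0359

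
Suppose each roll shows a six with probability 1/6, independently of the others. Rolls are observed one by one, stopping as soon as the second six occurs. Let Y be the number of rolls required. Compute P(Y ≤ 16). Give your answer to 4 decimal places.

Finishing within 16 rolls ⇔ at least 2 successes in the first 16. With X ~ Binomial(16, 0.166667), P(Y ≤ 16) = 1 − P(X ≤ 1).
  k=0: C(16,0)·0.166667^0·0.833333^16 = 0.054088
  k=1: C(16,1)·0.166667^1·0.833333^15 = 0.173081
1 − 0.227169 = 0.772831

0.7728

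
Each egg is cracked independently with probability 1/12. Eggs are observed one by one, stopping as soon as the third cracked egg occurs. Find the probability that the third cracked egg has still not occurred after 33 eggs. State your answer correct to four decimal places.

Needing more than 33 eggs ⇔ fewer than 3 successes in the first 33. With X ~ Binomial(33, 0.083333), P(Y > 33) = P(X ≤ 2).
  k=0: C(33,0)·0.083333^0·0.916667^33 = 0.056621
  k=1: C(33,1)·0.083333^1·0.916667^32 = 0.169863
  k=2: C(33,2)·0.083333^2·0.916667^31 = 0.247073
P(X ≤ 2) = 0.473557

0.4736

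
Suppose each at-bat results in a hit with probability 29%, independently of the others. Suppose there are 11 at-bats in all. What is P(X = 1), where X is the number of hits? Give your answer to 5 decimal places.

0.10384

X ~ Binomial(n=11, p=0.29).
P(X=1) = C(11,1) · p^1 · (1−p)^10
= 11 · 0.29 · 0.032552 = 0.1038423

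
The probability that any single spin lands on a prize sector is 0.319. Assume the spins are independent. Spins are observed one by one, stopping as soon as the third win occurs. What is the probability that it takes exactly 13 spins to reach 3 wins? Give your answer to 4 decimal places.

0.0460

Y = trial on which the third success occurs; negative binomial, r=3, p=0.319.
P(Y=13) = C(12,2) · p^3 · (1−p)^10
= 66 · 0.032462 · 0.021452 = 0.045961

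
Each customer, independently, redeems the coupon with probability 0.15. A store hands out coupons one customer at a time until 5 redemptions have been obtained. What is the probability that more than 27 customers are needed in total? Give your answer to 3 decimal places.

Needing more than 27 customers ⇔ fewer than 5 successes in the first 27. With X ~ Binomial(27, 0.15), P(Y > 27) = P(X ≤ 4).
  k=0: C(27,0)·0.15^0·0.85^27 = 0.01243
  k=1: C(27,1)·0.15^1·0.85^26 = 0.05920
  k=2: C(27,2)·0.15^2·0.85^25 = 0.13582
  k=3: C(27,3)·0.15^3·0.85^24 = 0.19973
  k=4: C(27,4)·0.15^4·0.85^23 = 0.21148
P(X ≤ 4) = 0.61867

0.619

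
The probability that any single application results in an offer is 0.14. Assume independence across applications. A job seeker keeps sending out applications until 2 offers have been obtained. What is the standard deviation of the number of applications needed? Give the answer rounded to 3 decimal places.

Y = total applications until the second success; negative binomial with r=2, p=0.14.
SD(Y) = √[r(1−p)/p²] = √(87.75510) = 9.36777

9.368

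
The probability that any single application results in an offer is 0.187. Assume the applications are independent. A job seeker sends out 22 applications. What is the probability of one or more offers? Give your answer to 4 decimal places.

P(at least one) = 1 − P(none) = 1 − (1 − 0.187)^22
= 1 − 0.010519 = 0.989481

0.9895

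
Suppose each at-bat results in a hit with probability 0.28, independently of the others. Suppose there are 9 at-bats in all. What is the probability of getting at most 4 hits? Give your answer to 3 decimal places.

0.924

X ~ Binomial(9, 0.28); P(X ≤ 4) = Σ C(9,k) p^k (1−p)^(9−k) over k:
  k=0: C(9,0)·0.28^0·0.72^9 = 0.05200
  k=1: C(9,1)·0.28^1·0.72^8 = 0.18200
  k=2: C(9,2)·0.28^2·0.72^7 = 0.28310
  k=3: C(9,3)·0.28^3·0.72^6 = 0.25689
  k=4: C(9,4)·0.28^4·0.72^5 = 0.14985
Total = 0.92384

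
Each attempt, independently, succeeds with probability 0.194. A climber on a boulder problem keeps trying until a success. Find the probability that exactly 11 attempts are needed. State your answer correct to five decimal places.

Geometric (trials to first success), p = 0.194.
P(Y = 11) = (1−p)^10 · p = 0.1157 · 0.194 = 0.0224467

0.02245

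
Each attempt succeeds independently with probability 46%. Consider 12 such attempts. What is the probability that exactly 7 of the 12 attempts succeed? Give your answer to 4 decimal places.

X ~ Binomial(n=12, p=0.46).
P(X=7) = C(12,7) · p^7 · (1−p)^5
= 792 · 0.0043582 · 0.045917 = 0.158489

0.1585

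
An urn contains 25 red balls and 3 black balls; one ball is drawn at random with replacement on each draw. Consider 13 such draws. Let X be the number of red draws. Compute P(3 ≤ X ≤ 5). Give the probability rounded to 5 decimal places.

0.00001

X ~ Binomial(13, 0.892857); P(3 ≤ X ≤ 5) = Σ C(13,k) p^k (1−p)^(13−k) over k:
  k=3: C(13,3)·0.892857^3·0.107143^10 = 0.0000000
  k=4: C(13,4)·0.892857^4·0.107143^9 = 0.0000008
  k=5: C(13,5)·0.892857^5·0.107143^8 = 0.0000127
Total = 0.0000136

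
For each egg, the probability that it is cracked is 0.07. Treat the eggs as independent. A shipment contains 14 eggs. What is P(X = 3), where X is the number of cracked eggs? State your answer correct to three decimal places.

X ~ Binomial(n=14, p=0.07).
P(X=3) = C(14,3) · p^3 · (1−p)^11
= 364 · 0.000343 · 0.4501 = 0.05620

0.056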